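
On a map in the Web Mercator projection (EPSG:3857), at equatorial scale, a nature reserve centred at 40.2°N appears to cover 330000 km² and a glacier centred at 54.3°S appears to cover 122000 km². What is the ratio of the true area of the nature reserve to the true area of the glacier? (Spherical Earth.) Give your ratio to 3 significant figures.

Since Mercator area scale is 1/cos²φ, the true area equals the apparent area multiplied by cos²φ.
True area of nature reserve: 330000 × cos²(40.2°) = 330000 × 0.5834 = 192500 km².
True area of glacier: 122000 × cos²(54.3°) = 122000 × 0.3405 = 41540 km².
Ratio = 192500 / 41540 ≈ 4.63.

4.63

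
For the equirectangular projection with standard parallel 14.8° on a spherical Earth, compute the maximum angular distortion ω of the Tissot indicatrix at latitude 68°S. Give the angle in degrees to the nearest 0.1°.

With standard parallel φ₀ = 14.8°, the equirectangular projection gives x = Rλ cos φ₀, y = Rφ, so h = 1 and k = cos 14.8° / cos φ.
At 68°: h = 1.000, k = 2.581; principal scales a = 2.581, b = 1.000.
sin(ω/2) = (a − b)/(a + b) = 1.581/3.581 = 0.4415, so ω = 2 arcsin(0.4415) ≈ 52.4°.

52.4°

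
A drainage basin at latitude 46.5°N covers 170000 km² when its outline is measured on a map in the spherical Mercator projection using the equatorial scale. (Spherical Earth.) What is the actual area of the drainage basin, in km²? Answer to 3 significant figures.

For Mercator, h = k = sec φ (a conformal cylindrical projection has a single point scale, 1/cos φ).
Areal scale = k² = sec²φ = 1/cos²(46.5°) = 1/0.6884² = 2.110.
True area = apparent / (areal scale) = 170000 / 2.110 ≈ 80600 km².

80600 km²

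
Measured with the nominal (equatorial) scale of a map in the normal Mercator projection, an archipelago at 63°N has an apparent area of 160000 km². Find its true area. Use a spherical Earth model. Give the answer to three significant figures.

33000 km²

The Mercator projection is conformal; its linear scale factor is the same in every direction and equals sec φ = 1/cos φ.
Areal scale = k² = sec²φ = 1/cos²(63°) = 1/0.4540² = 4.852.
True area = apparent / (areal scale) = 160000 / 4.852 ≈ 33000 km².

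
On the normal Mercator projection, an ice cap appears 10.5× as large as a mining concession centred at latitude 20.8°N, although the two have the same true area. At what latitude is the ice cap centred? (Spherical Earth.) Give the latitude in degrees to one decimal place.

73.2°

Mercator areal scale is sec²φ, so apparent-area ratio = sec²φ₁ / sec²φ₂ = cos²φ₂ / cos²φ₁.
cos²φ₂ / cos²φ₁ = 10.5  ⇒  cos φ₁ = cos 20.8° / √10.5 = 0.9348/3.240 = 0.2885.
φ₁ = arccos(0.2885) ≈ 73.2°.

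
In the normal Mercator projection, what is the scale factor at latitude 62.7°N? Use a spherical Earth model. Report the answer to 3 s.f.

The Mercator projection is conformal; its linear scale factor is the same in every direction and equals sec φ = 1/cos φ.
k = 1/cos 62.7° = 1/0.4586 = 2.180.

2.18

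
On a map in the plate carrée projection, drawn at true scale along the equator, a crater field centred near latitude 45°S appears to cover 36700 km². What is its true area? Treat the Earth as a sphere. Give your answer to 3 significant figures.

For the equirectangular projection with φ₀ = 0 (plate carrée), h = 1 along meridians and k = sec φ along parallels.
Areal scale = h·k = 1 × sec φ; at 45°, h = 1.000, k = 1.414, so h·k = 1.414.
True area = apparent / (areal scale) = 36700 / 1.414 ≈ 26000 km².

26000 km²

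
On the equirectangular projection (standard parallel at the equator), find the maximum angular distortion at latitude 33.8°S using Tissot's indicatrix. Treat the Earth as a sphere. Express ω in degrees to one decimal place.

For the equirectangular projection with φ₀ = 0 (plate carrée), h = 1 along meridians and k = sec φ along parallels.
At 33.8°: h = 1.000, k = 1.203; principal scales a = 1.203, b = 1.000.
sin(ω/2) = (a − b)/(a + b) = 0.2034/2.203 = 0.09231, so ω = 2 arcsin(0.09231) ≈ 10.6°.

10.6°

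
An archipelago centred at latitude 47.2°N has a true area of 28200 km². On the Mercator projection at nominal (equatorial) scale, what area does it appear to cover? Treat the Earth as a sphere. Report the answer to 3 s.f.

The Mercator projection is conformal; its linear scale factor is the same in every direction and equals sec φ = 1/cos φ.
Areal scale = k² = sec²φ = 1/cos²(47.2°) = 1/0.6794² = 2.166.
Apparent area = 28200 × 2.166 ≈ 61100 km².

61100 km²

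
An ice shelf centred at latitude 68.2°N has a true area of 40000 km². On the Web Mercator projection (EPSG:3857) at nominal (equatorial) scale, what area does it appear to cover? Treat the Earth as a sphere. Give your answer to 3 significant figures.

For Mercator, h = k = sec φ (a conformal cylindrical projection has a single point scale, 1/cos φ).
Areal scale = k² = sec²φ = 1/cos²(68.2°) = 1/0.3714² = 7.251.
Apparent area = 40000 × 7.251 ≈ 290000 km².

290000 km²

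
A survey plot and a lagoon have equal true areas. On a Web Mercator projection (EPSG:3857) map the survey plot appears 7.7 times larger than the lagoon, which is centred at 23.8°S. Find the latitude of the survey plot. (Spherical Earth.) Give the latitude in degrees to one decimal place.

Mercator areal scale is sec²φ, so apparent-area ratio = sec²φ₁ / sec²φ₂ = cos²φ₂ / cos²φ₁.
cos²φ₂ / cos²φ₁ = 7.7  ⇒  cos φ₁ = cos 23.8° / √7.7 = 0.9150/2.775 = 0.3297.
φ₁ = arccos(0.3297) ≈ 70.7°.

70.7°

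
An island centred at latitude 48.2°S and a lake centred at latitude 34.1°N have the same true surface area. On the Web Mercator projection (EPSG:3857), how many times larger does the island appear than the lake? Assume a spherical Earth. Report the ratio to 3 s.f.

1.54

Mercator areal scale is sec²φ.
At 48.2°: sec²(48.2°) = 1/0.6665² = 2.251.
At 34.1°: sec²(34.1°) = 1/0.8281² = 1.458.
Ratio = 2.251/1.458 = cos²(34.1°)/cos²(48.2°) ≈ 1.54.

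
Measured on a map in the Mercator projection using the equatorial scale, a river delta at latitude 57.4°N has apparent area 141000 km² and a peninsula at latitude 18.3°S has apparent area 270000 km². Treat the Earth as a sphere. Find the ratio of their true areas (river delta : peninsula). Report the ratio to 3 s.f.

0.168

On Mercator the areal scale is sec²φ, so true area = apparent × cos²φ.
True area of river delta: 141000 × cos²(57.4°) = 141000 × 0.2903 = 40930 km².
True area of peninsula: 270000 × cos²(18.3°) = 270000 × 0.9014 = 243400 km².
Ratio = 40930 / 243400 ≈ 0.168.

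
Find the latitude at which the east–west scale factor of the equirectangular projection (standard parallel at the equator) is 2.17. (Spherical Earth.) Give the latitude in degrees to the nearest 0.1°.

62.6°

Plate carrée: h = 1, k = sec φ along parallels.
sec φ = 2.17  ⇒  cos φ = 0.4608  ⇒  φ ≈ 62.6°.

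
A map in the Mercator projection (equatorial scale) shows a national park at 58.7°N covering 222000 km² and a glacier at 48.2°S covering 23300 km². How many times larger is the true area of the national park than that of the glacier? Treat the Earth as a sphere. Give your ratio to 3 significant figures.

Mercator's areal exaggeration is sec²φ; hence true area = (apparent area) · cos²φ.
True area of national park: 222000 × cos²(58.7°) = 222000 × 0.2699 = 59920 km².
True area of glacier: 23300 × cos²(48.2°) = 23300 × 0.4443 = 10350 km².
Ratio = 59920 / 10350 ≈ 5.79.

5.79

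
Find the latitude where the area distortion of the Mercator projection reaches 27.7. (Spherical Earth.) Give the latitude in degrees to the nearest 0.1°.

Mercator areal scale is sec²φ.
sec²φ = 27.7  ⇒  cos²φ = 0.03610  ⇒  cos φ = 0.1900.
φ = arccos(0.1900) ≈ 79.0°.

79.0°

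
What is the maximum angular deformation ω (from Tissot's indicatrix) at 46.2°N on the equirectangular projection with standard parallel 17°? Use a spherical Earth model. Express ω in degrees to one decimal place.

The equidistant cylindrical projection with φ₀ = 17° has h = 1 (meridians true) and k = cos φ₀ / cos φ along parallels.
At 46.2°: h = 1.000, k = 1.382; principal scales a = 1.382, b = 1.000.
sin(ω/2) = (a − b)/(a + b) = 0.3817/2.382 = 0.1602, so ω = 2 arcsin(0.1602) ≈ 18.4°.

18.4°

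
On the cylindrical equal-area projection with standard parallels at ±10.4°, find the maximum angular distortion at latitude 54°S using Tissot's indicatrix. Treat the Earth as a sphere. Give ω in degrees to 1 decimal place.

56.5°

A cylindrical equal-area projection with standard parallel φ₀ has meridian scale h = cos φ / cos φ₀ and parallel scale k = cos φ₀ / cos φ (so areas are preserved, h·k = 1).
At 54°: h = 0.5976, k = 1.673; principal scales a = 1.673, b = 0.5976.
sin(ω/2) = (a − b)/(a + b) = 1.076/2.271 = 0.4737, so ω = 2 arcsin(0.4737) ≈ 56.5°.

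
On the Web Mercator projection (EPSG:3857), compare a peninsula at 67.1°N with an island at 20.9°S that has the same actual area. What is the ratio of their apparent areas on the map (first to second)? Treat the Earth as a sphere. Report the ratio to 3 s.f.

5.76

On Mercator, area is exaggerated by sec²φ = 1/cos²φ.
At 67.1°: sec²(67.1°) = 1/0.3891² = 6.604.
At 20.9°: sec²(20.9°) = 1/0.9342² = 1.146.
Ratio = 6.604/1.146 = cos²(20.9°)/cos²(67.1°) ≈ 5.76.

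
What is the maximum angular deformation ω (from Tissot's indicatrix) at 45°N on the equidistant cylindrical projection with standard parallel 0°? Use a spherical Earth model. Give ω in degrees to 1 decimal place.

In the plate carrée (x = Rλ, y = Rφ), meridians are true-scale (h = 1) and parallels are stretched by k = sec φ.
At 45°: h = 1.000, k = 1.414; principal scales a = 1.414, b = 1.000.
sin(ω/2) = (a − b)/(a + b) = 0.4142/2.414 = 0.1716, so ω = 2 arcsin(0.1716) ≈ 19.8°.

19.8°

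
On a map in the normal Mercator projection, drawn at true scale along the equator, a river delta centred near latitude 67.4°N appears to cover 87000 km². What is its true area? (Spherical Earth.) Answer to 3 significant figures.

12800 km²

Mercator is conformal, so the point scale is isotropic: h = k = sec φ = 1/cos φ.
Areal scale = k² = sec²φ = 1/cos²(67.4°) = 1/0.3843² = 6.771.
True area = apparent / (areal scale) = 87000 / 6.771 ≈ 12800 km².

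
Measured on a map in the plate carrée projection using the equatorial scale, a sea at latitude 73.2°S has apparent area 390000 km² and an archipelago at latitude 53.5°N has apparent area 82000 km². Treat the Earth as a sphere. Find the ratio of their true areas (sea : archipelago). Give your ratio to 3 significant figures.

2.31

On the plate carrée, areal scale = h·k = 1 × sec φ, so true area = apparent × cos φ.
True area of sea: 390000 × cos(73.2°) = 390000 × 0.2890 = 112700 km².
True area of archipelago: 82000 × cos(53.5°) = 82000 × 0.5948 = 48780 km².
Ratio = 112700 / 48780 ≈ 2.31.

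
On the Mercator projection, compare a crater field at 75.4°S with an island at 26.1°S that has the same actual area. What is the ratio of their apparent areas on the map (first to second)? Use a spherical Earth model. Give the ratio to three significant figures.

Mercator is conformal with k = sec φ, so areal scale = k² = sec²φ.
At 75.4°: sec²(75.4°) = 1/0.2521² = 15.74.
At 26.1°: sec²(26.1°) = 1/0.8980² = 1.240.
Ratio = 15.74/1.240 = cos²(26.1°)/cos²(75.4°) ≈ 12.7.

12.7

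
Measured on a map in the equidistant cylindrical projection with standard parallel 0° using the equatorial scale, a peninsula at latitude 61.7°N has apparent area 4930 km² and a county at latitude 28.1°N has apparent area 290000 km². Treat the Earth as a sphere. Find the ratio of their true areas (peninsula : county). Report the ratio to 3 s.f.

0.00914

Plate carrée has h = 1 and k = sec φ, giving areal scale sec φ; true area = (apparent area) · cos φ.
True area of peninsula: 4930 × cos(61.7°) = 4930 × 0.4741 = 2337 km².
True area of county: 290000 × cos(28.1°) = 290000 × 0.8821 = 255800 km².
Ratio = 2337 / 255800 ≈ 0.00914.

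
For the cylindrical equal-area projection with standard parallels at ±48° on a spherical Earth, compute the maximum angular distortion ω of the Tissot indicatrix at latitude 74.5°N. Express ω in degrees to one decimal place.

For cylindrical equal-area with standard parallel φ₀, h = cos φ / cos φ₀ and k = cos φ₀ / cos φ, so h·k = 1.
At 74.5°: h = 0.3994, k = 2.504; principal scales a = 2.504, b = 0.3994.
sin(ω/2) = (a − b)/(a + b) = 2.104/2.903 = 0.7249, so ω = 2 arcsin(0.7249) ≈ 92.9°.

92.9°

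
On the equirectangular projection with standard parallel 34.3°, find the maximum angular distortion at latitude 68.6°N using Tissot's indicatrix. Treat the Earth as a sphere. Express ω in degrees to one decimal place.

In the equirectangular projection with standard parallel φ₀ = 34.3° (x = Rλ cos φ₀, y = Rφ), meridians are true-scale (h = 1) and the parallel scale is k = cos φ₀ / cos φ.
At 68.6°: h = 1.000, k = 2.264; principal scales a = 2.264, b = 1.000.
sin(ω/2) = (a − b)/(a + b) = 1.264/3.264 = 0.3873, so ω = 2 arcsin(0.3873) ≈ 45.6°.

45.6°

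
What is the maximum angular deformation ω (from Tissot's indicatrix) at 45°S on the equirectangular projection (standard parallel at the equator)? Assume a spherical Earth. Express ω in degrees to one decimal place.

19.8°

Plate carrée maps x = Rλ, y = Rφ. The meridian scale is h = 1 and the parallel scale is k = 1/cos φ = sec φ.
At 45°: h = 1.000, k = 1.414; principal scales a = 1.414, b = 1.000.
sin(ω/2) = (a − b)/(a + b) = 0.4142/2.414 = 0.1716, so ω = 2 arcsin(0.1716) ≈ 19.8°.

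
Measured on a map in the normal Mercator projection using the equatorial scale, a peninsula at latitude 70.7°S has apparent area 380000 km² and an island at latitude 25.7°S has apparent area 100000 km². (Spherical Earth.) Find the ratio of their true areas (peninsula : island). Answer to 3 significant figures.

Since Mercator area scale is 1/cos²φ, the true area equals the apparent area multiplied by cos²φ.
True area of peninsula: 380000 × cos²(70.7°) = 380000 × 0.1092 = 41510 km².
True area of island: 100000 × cos²(25.7°) = 100000 × 0.8119 = 81190 km².
Ratio = 41510 / 81190 ≈ 0.511.

0.511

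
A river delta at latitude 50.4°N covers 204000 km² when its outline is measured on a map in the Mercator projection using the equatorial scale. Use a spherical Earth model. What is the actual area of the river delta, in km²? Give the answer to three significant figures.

82900 km²

Mercator is conformal, so the point scale is isotropic: h = k = sec φ = 1/cos φ.
Areal scale = k² = sec²φ = 1/cos²(50.4°) = 1/0.6374² = 2.461.
True area = apparent / (areal scale) = 204000 / 2.461 ≈ 82900 km².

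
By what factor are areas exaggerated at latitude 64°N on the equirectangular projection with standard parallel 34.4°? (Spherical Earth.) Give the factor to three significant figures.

In the equirectangular projection with standard parallel φ₀ = 34.4° (x = Rλ cos φ₀, y = Rφ), meridians are true-scale (h = 1) and the parallel scale is k = cos φ₀ / cos φ.
Areal scale = h·k = 1 × cos φ₀ / cos φ; at 64°, h = 1.000, k = 1.882, so h·k = 1.882.

1.88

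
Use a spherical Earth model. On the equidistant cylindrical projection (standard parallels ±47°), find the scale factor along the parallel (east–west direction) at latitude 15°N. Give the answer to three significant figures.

The equidistant cylindrical projection with φ₀ = 47° has h = 1 (meridians true) and k = cos φ₀ / cos φ along parallels.
k = cos 47° / cos 15° = 0.6820/0.9659 = 0.7061.

0.706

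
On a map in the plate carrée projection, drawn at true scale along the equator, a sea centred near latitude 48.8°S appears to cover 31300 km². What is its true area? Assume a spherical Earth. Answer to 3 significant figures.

20600 km²

Plate carrée maps x = Rλ, y = Rφ. The meridian scale is h = 1 and the parallel scale is k = 1/cos φ = sec φ.
Areal scale = h·k = 1 × sec φ; at 48.8°, h = 1.000, k = 1.518, so h·k = 1.518.
True area = apparent / (areal scale) = 31300 / 1.518 ≈ 20600 km².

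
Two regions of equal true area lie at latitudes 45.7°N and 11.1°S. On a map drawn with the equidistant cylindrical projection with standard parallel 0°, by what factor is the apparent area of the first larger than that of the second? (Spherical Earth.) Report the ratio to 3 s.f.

Plate carrée maps x = Rλ, y = Rφ. The meridian scale is h = 1 and the parallel scale is k = 1/cos φ = sec φ.
Areal scale at 45.7°: h·k = 1.000 × 1.432 = 1.432.
Areal scale at 11.1°: h·k = 1.000 × 1.019 = 1.019.
Ratio = 1.432/1.019 ≈ 1.41.

1.41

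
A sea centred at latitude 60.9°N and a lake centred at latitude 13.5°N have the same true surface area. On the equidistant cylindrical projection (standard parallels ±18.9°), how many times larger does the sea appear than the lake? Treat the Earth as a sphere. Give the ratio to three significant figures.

2.00

The equidistant cylindrical projection with φ₀ = 18.9° has h = 1 (meridians true) and k = cos φ₀ / cos φ along parallels.
Areal scale at 60.9°: h·k = 1.000 × 1.945 = 1.945.
Areal scale at 13.5°: h·k = 1.000 × 0.9730 = 0.9730.
Ratio = 1.945/0.9730 ≈ 2.00.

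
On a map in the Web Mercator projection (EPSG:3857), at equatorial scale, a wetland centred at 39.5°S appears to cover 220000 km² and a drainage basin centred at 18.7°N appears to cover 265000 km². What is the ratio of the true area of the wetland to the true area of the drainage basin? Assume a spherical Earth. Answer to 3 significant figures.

0.551

Since Mercator area scale is 1/cos²φ, the true area equals the apparent area multiplied by cos²φ.
True area of wetland: 220000 × cos²(39.5°) = 220000 × 0.5954 = 131000 km².
True area of drainage basin: 265000 × cos²(18.7°) = 265000 × 0.8972 = 237800 km².
Ratio = 131000 / 237800 ≈ 0.551.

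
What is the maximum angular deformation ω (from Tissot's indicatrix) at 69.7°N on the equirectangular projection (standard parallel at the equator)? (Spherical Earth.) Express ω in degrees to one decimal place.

In the plate carrée (x = Rλ, y = Rφ), meridians are true-scale (h = 1) and parallels are stretched by k = sec φ.
At 69.7°: h = 1.000, k = 2.882; principal scales a = 2.882, b = 1.000.
sin(ω/2) = (a − b)/(a + b) = 1.882/3.882 = 0.4849, so ω = 2 arcsin(0.4849) ≈ 58.0°.

58.0°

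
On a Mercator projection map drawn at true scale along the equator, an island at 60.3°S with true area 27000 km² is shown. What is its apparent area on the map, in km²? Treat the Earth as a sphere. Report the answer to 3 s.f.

Mercator is conformal, so the point scale is isotropic: h = k = sec φ = 1/cos φ.
Areal scale = k² = sec²φ = 1/cos²(60.3°) = 1/0.4955² = 4.074.
Apparent area = 27000 × 4.074 ≈ 110000 km².

110000 km²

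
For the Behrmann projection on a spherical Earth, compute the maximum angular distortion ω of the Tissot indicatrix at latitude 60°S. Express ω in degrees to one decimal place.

60.0°

The Behrmann projection is cylindrical equal-area with φ₀ = 30°. A cylindrical equal-area projection with standard parallel φ₀ has meridian scale h = cos φ / cos φ₀ and parallel scale k = cos φ₀ / cos φ (so areas are preserved, h·k = 1).
At 60°: h = 0.5774, k = 1.732; principal scales a = 1.732, b = 0.5774.
sin(ω/2) = (a − b)/(a + b) = 1.155/2.309 = 0.5000, so ω = 2 arcsin(0.5000) ≈ 60.0°.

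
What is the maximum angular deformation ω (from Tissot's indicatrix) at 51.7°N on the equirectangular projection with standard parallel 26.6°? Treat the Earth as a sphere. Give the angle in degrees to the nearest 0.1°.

20.9°

With standard parallel φ₀ = 26.6°, the equirectangular projection gives x = Rλ cos φ₀, y = Rφ, so h = 1 and k = cos 26.6° / cos φ.
At 51.7°: h = 1.000, k = 1.443; principal scales a = 1.443, b = 1.000.
sin(ω/2) = (a − b)/(a + b) = 0.4427/2.443 = 0.1812, so ω = 2 arcsin(0.1812) ≈ 20.9°.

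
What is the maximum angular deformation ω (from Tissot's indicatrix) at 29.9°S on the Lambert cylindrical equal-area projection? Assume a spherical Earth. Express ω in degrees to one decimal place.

16.3°

The Lambert cylindrical equal-area projection is the cylindrical equal-area projection with its standard parallel at the equator (φ₀ = 0). For cylindrical equal-area with standard parallel φ₀, h = cos φ / cos φ₀ and k = cos φ₀ / cos φ, so h·k = 1.
At 29.9°: h = 0.8669, k = 1.154; principal scales a = 1.154, b = 0.8669.
sin(ω/2) = (a − b)/(a + b) = 0.2866/2.020 = 0.1419, so ω = 2 arcsin(0.1419) ≈ 16.3°.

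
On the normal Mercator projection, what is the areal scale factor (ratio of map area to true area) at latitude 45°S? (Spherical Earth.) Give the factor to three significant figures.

The Mercator projection is conformal; its linear scale factor is the same in every direction and equals sec φ = 1/cos φ.
Areal scale = k² = sec²φ = 1/cos²(45°) = 1/0.7071² = 2.000.

2.00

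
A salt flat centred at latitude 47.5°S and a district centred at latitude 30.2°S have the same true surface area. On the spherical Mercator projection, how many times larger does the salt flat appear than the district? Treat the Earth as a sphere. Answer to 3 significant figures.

1.64

Mercator areal scale is sec²φ.
At 47.5°: sec²(47.5°) = 1/0.6756² = 2.191.
At 30.2°: sec²(30.2°) = 1/0.8643² = 1.339.
Ratio = 2.191/1.339 = cos²(30.2°)/cos²(47.5°) ≈ 1.64.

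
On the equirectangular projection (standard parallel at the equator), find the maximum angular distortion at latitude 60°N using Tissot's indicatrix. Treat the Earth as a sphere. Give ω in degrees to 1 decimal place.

38.9°

Plate carrée maps x = Rλ, y = Rφ. The meridian scale is h = 1 and the parallel scale is k = 1/cos φ = sec φ.
At 60°: h = 1.000, k = 2.000; principal scales a = 2.000, b = 1.000.
sin(ω/2) = (a − b)/(a + b) = 1.0000/3.000 = 0.3333, so ω = 2 arcsin(0.3333) ≈ 38.9°.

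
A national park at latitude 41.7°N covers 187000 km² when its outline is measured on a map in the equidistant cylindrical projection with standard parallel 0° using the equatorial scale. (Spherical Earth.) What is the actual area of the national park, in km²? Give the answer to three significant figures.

140000 km²

For the equirectangular projection with φ₀ = 0 (plate carrée), h = 1 along meridians and k = sec φ along parallels.
Areal scale = h·k = 1 × sec φ; at 41.7°, h = 1.000, k = 1.339, so h·k = 1.339.
True area = apparent / (areal scale) = 187000 / 1.339 ≈ 140000 km².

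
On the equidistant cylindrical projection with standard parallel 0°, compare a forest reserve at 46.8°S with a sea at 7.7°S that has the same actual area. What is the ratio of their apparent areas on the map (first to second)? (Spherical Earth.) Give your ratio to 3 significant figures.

Plate carrée maps x = Rλ, y = Rφ. The meridian scale is h = 1 and the parallel scale is k = 1/cos φ = sec φ.
Areal scale at 46.8°: h·k = 1.000 × 1.461 = 1.461.
Areal scale at 7.7°: h·k = 1.000 × 1.009 = 1.009.
Ratio = 1.461/1.009 ≈ 1.45.

1.45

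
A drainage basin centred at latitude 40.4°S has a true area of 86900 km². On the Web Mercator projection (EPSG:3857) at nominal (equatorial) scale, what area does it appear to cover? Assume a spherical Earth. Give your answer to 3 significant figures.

Mercator is conformal, so the point scale is isotropic: h = k = sec φ = 1/cos φ.
Areal scale = k² = sec²φ = 1/cos²(40.4°) = 1/0.7615² = 1.724.
Apparent area = 86900 × 1.724 ≈ 150000 km².

150000 km²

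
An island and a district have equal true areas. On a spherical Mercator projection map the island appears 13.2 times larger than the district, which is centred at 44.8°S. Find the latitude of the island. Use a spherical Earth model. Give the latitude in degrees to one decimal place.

Mercator areal scale is sec²φ, so apparent-area ratio = sec²φ₁ / sec²φ₂ = cos²φ₂ / cos²φ₁.
cos²φ₂ / cos²φ₁ = 13.2  ⇒  cos φ₁ = cos 44.8° / √13.2 = 0.7096/3.633 = 0.1953.
φ₁ = arccos(0.1953) ≈ 78.7°.

78.7°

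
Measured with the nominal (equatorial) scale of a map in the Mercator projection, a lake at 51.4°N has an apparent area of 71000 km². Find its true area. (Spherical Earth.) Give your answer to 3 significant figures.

27600 km²

For Mercator, h = k = sec φ (a conformal cylindrical projection has a single point scale, 1/cos φ).
Areal scale = k² = sec²φ = 1/cos²(51.4°) = 1/0.6239² = 2.569.
True area = apparent / (areal scale) = 71000 / 2.569 ≈ 27600 km².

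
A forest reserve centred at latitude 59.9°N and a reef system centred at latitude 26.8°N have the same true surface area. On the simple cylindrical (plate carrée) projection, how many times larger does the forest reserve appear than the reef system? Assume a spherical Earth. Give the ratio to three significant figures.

For the equirectangular projection with φ₀ = 0 (plate carrée), h = 1 along meridians and k = sec φ along parallels.
Areal scale at 59.9°: h·k = 1.000 × 1.994 = 1.994.
Areal scale at 26.8°: h·k = 1.000 × 1.120 = 1.120.
Ratio = 1.994/1.120 ≈ 1.78.

1.78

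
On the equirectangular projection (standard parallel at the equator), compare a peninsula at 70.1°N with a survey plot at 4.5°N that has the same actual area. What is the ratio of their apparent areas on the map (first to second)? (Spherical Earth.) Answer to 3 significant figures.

For the equirectangular projection with φ₀ = 0 (plate carrée), h = 1 along meridians and k = sec φ along parallels.
Areal scale at 70.1°: h·k = 1.000 × 2.938 = 2.938.
Areal scale at 4.5°: h·k = 1.000 × 1.003 = 1.003.
Ratio = 2.938/1.003 ≈ 2.93.

2.93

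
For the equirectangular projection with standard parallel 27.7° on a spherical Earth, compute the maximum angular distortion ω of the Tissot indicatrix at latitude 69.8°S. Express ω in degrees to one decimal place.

52.1°

In the equirectangular projection with standard parallel φ₀ = 27.7° (x = Rλ cos φ₀, y = Rφ), meridians are true-scale (h = 1) and the parallel scale is k = cos φ₀ / cos φ.
At 69.8°: h = 1.000, k = 2.564; principal scales a = 2.564, b = 1.000.
sin(ω/2) = (a − b)/(a + b) = 1.564/3.564 = 0.4389, so ω = 2 arcsin(0.4389) ≈ 52.1°.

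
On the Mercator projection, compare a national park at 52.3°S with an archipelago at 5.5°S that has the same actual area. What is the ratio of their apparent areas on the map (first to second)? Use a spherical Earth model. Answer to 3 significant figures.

Mercator areal scale is sec²φ.
At 52.3°: sec²(52.3°) = 1/0.6115² = 2.674.
At 5.5°: sec²(5.5°) = 1/0.9954² = 1.009.
Ratio = 2.674/1.009 = cos²(5.5°)/cos²(52.3°) ≈ 2.65.

2.65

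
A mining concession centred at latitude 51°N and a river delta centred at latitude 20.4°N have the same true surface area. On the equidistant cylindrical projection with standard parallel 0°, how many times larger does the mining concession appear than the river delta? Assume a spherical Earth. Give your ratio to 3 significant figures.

1.49

In the plate carrée (x = Rλ, y = Rφ), meridians are true-scale (h = 1) and parallels are stretched by k = sec φ.
Areal scale at 51°: h·k = 1.000 × 1.589 = 1.589.
Areal scale at 20.4°: h·k = 1.000 × 1.067 = 1.067.
Ratio = 1.589/1.067 ≈ 1.49.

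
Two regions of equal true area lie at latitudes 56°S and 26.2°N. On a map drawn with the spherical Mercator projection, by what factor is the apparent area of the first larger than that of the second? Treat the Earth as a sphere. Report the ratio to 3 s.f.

On Mercator, area is exaggerated by sec²φ = 1/cos²φ.
At 56°: sec²(56°) = 1/0.5592² = 3.198.
At 26.2°: sec²(26.2°) = 1/0.8973² = 1.242.
Ratio = 3.198/1.242 = cos²(26.2°)/cos²(56°) ≈ 2.57.

2.57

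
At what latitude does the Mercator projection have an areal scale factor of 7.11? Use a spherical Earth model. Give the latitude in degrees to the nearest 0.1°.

68.0°

Mercator areal scale is sec²φ.
sec²φ = 7.11  ⇒  cos²φ = 0.1406  ⇒  cos φ = 0.3750.
φ = arccos(0.3750) ≈ 68.0°.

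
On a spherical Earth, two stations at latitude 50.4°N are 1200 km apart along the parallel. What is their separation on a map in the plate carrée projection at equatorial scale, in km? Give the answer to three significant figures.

1880 km

Plate carrée maps x = Rλ, y = Rφ. The meridian scale is h = 1 and the parallel scale is k = 1/cos φ = sec φ.
Along the parallel, k = sec 50.4° = 1/0.6374 = 1.569.
Map distance = 1200 × 1.569 ≈ 1880 km.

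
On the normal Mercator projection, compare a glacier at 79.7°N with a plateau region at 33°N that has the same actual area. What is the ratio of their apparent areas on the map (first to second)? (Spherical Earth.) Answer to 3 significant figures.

Mercator is conformal with k = sec φ, so areal scale = k² = sec²φ.
At 79.7°: sec²(79.7°) = 1/0.1788² = 31.28.
At 33°: sec²(33°) = 1/0.8387² = 1.422.
Ratio = 31.28/1.422 = cos²(33°)/cos²(79.7°) ≈ 22.0.

22.0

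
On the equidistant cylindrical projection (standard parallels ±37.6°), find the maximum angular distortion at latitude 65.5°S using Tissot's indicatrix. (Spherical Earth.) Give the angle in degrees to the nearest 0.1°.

The equidistant cylindrical projection with φ₀ = 37.6° has h = 1 (meridians true) and k = cos φ₀ / cos φ along parallels.
At 65.5°: h = 1.000, k = 1.911; principal scales a = 1.911, b = 1.000.
sin(ω/2) = (a − b)/(a + b) = 0.9105/2.911 = 0.3128, so ω = 2 arcsin(0.3128) ≈ 36.5°.

36.5°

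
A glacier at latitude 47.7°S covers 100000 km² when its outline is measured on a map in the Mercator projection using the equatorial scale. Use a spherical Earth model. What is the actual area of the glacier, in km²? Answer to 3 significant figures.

45300 km²

Mercator is conformal, so the point scale is isotropic: h = k = sec φ = 1/cos φ.
Areal scale = k² = sec²φ = 1/cos²(47.7°) = 1/0.6730² = 2.208.
True area = apparent / (areal scale) = 100000 / 2.208 ≈ 45300 km².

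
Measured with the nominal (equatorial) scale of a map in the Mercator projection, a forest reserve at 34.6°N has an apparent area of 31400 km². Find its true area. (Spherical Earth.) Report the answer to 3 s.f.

21300 km²

For Mercator, h = k = sec φ (a conformal cylindrical projection has a single point scale, 1/cos φ).
Areal scale = k² = sec²φ = 1/cos²(34.6°) = 1/0.8231² = 1.476.
True area = apparent / (areal scale) = 31400 / 1.476 ≈ 21300 km².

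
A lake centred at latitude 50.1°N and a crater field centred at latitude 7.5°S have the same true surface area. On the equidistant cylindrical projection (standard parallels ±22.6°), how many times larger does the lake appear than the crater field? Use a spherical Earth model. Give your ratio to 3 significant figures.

In the equirectangular projection with standard parallel φ₀ = 22.6° (x = Rλ cos φ₀, y = Rφ), meridians are true-scale (h = 1) and the parallel scale is k = cos φ₀ / cos φ.
Areal scale at 50.1°: h·k = 1.000 × 1.439 = 1.439.
Areal scale at 7.5°: h·k = 1.000 × 0.9312 = 0.9312.
Ratio = 1.439/0.9312 ≈ 1.55.

1.55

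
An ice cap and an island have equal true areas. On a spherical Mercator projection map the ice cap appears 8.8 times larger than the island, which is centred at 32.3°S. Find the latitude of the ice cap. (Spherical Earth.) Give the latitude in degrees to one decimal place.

For equal true areas on Mercator, apparent areas scale as sec²φ, so the ratio is cos²φ₂ / cos²φ₁.
cos²φ₂ / cos²φ₁ = 8.8  ⇒  cos φ₁ = cos 32.3° / √8.8 = 0.8453/2.966 = 0.2849.
φ₁ = arccos(0.2849) ≈ 73.4°.

73.4°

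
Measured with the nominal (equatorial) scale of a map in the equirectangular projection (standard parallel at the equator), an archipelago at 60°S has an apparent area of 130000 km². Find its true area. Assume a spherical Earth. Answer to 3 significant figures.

65000 km²

For the equirectangular projection with φ₀ = 0 (plate carrée), h = 1 along meridians and k = sec φ along parallels.
Areal scale = h·k = 1 × sec φ; at 60°, h = 1.000, k = 2.000, so h·k = 2.000.
True area = apparent / (areal scale) = 130000 / 2.000 ≈ 65000 km².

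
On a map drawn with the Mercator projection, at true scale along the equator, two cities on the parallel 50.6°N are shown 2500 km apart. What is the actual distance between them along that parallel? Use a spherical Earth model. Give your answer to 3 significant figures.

The Mercator projection is conformal; its linear scale factor is the same in every direction and equals sec φ = 1/cos φ.
Along the parallel at 50.6°, map distances are exaggerated by k = sec 50.6° = 1.575.
True distance = 2500 / 1.575 = 2500 × cos 50.6° ≈ 1590 km.

1590 km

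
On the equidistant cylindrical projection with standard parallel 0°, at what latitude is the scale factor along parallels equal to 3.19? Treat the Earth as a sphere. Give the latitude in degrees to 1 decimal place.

Plate carrée: h = 1, k = sec φ along parallels.
sec φ = 3.19  ⇒  cos φ = 0.3135  ⇒  φ ≈ 71.7°.

71.7°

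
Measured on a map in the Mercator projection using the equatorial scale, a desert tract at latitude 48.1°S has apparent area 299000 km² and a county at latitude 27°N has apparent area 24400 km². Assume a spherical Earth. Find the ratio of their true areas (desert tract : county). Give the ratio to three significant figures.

6.88

Mercator's areal exaggeration is sec²φ; hence true area = (apparent area) · cos²φ.
True area of desert tract: 299000 × cos²(48.1°) = 299000 × 0.4460 = 133400 km².
True area of county: 24400 × cos²(27°) = 24400 × 0.7939 = 19370 km².
Ratio = 133400 / 19370 ≈ 6.88.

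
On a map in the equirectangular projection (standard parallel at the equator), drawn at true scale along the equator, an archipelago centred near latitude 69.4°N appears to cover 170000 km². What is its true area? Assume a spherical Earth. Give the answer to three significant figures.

59800 km²

For the equirectangular projection with φ₀ = 0 (plate carrée), h = 1 along meridians and k = sec φ along parallels.
Areal scale = h·k = 1 × sec φ; at 69.4°, h = 1.000, k = 2.842, so h·k = 2.842.
True area = apparent / (areal scale) = 170000 / 2.842 ≈ 59800 km².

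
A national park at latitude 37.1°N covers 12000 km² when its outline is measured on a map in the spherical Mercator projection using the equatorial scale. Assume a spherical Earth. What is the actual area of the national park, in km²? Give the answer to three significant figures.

The Mercator projection is conformal; its linear scale factor is the same in every direction and equals sec φ = 1/cos φ.
Areal scale = k² = sec²φ = 1/cos²(37.1°) = 1/0.7976² = 1.572.
True area = apparent / (areal scale) = 12000 / 1.572 ≈ 7630 km².

7630 km²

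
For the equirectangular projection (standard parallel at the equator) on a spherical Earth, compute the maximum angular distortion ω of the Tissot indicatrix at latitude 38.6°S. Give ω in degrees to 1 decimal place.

Plate carrée maps x = Rλ, y = Rφ. The meridian scale is h = 1 and the parallel scale is k = 1/cos φ = sec φ.
At 38.6°: h = 1.000, k = 1.280; principal scales a = 1.280, b = 1.000.
sin(ω/2) = (a − b)/(a + b) = 0.2796/2.280 = 0.1226, so ω = 2 arcsin(0.1226) ≈ 14.1°.

14.1°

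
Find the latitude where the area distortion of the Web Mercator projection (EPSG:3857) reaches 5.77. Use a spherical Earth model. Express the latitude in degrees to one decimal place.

Mercator areal scale is sec²φ.
sec²φ = 5.77  ⇒  cos²φ = 0.1733  ⇒  cos φ = 0.4163.
φ = arccos(0.4163) ≈ 65.4°.

65.4°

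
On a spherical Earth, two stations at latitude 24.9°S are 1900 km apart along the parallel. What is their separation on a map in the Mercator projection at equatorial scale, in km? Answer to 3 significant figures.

For Mercator, h = k = sec φ (a conformal cylindrical projection has a single point scale, 1/cos φ).
Along the parallel, k = sec 24.9° = 1/0.9070 = 1.102.
Map distance = 1900 × 1.102 ≈ 2090 km.

2090 km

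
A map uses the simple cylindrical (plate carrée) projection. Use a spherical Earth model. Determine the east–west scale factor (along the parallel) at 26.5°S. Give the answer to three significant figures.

For the equirectangular projection with φ₀ = 0 (plate carrée), h = 1 along meridians and k = sec φ along parallels.
k = 1/cos 26.5° = 1/0.8949 = 1.117.

1.12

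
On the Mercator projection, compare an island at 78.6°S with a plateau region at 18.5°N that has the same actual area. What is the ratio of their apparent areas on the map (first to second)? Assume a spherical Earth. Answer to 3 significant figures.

Mercator areal scale is sec²φ.
At 78.6°: sec²(78.6°) = 1/0.1977² = 25.60.
At 18.5°: sec²(18.5°) = 1/0.9483² = 1.112.
Ratio = 25.60/1.112 = cos²(18.5°)/cos²(78.6°) ≈ 23.0.

23.0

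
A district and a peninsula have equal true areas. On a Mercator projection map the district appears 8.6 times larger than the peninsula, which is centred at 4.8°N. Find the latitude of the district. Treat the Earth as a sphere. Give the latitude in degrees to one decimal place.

70.1°

On Mercator, (apparent₁)/(apparent₂) = sec²φ₁ / sec²φ₂ when true areas are equal.
cos²φ₂ / cos²φ₁ = 8.6  ⇒  cos φ₁ = cos 4.8° / √8.6 = 0.9965/2.933 = 0.3398.
φ₁ = arccos(0.3398) ≈ 70.1°.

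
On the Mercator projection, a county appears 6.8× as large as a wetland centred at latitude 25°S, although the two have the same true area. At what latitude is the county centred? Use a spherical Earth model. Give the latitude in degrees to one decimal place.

69.7°

On Mercator, (apparent₁)/(apparent₂) = sec²φ₁ / sec²φ₂ when true areas are equal.
cos²φ₂ / cos²φ₁ = 6.8  ⇒  cos φ₁ = cos 25° / √6.8 = 0.9063/2.608 = 0.3476.
φ₁ = arccos(0.3476) ≈ 69.7°.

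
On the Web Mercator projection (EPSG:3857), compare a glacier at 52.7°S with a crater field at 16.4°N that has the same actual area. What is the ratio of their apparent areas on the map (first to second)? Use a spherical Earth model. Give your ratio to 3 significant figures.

2.51

On Mercator, area is exaggerated by sec²φ = 1/cos²φ.
At 52.7°: sec²(52.7°) = 1/0.6060² = 2.723.
At 16.4°: sec²(16.4°) = 1/0.9593² = 1.087.
Ratio = 2.723/1.087 = cos²(16.4°)/cos²(52.7°) ≈ 2.51.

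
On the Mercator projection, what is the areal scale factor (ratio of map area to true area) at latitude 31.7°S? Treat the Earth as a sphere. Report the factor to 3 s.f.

The Mercator projection is conformal; its linear scale factor is the same in every direction and equals sec φ = 1/cos φ.
Areal scale = k² = sec²φ = 1/cos²(31.7°) = 1/0.8508² = 1.381.

1.38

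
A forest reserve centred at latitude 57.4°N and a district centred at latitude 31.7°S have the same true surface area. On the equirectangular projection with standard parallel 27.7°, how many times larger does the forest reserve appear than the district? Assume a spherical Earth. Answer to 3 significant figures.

1.58

With standard parallel φ₀ = 27.7°, the equirectangular projection gives x = Rλ cos φ₀, y = Rφ, so h = 1 and k = cos 27.7° / cos φ.
Areal scale at 57.4°: h·k = 1.000 × 1.643 = 1.643.
Areal scale at 31.7°: h·k = 1.000 × 1.041 = 1.041.
Ratio = 1.643/1.041 ≈ 1.58.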